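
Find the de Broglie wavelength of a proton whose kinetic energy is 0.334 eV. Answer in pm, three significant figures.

λ = 49.5 pm

KE = 0.334 eV = 5.351 × 10⁻²⁰ J.
p = √(2mKE) = √(2 × 1.673 × 10⁻²⁷ × 5.351 × 10⁻²⁰) = 1.338 × 10⁻²³ kg·m/s.
λ = h/p = 6.626 × 10⁻³⁴ / 1.338 × 10⁻²³ = 4.95 × 10⁻¹¹ m = 49.5 pm.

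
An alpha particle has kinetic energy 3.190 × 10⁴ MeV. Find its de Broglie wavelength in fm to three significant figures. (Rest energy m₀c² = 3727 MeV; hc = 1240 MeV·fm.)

λ = 0.0350 fm

Total energy E = KE + m₀c² = 3.190 × 10⁴ + 3727 = 35627 MeV.
(pc)² = E² − (m₀c²)² = (35627)² − (3727)² = 1.255 × 10⁹ MeV², so pc = 3.543 × 10⁴ MeV.
λ = hc/(pc) = 1240 MeV·fm / 3.543 × 10⁴ MeV = 0.0350 fm.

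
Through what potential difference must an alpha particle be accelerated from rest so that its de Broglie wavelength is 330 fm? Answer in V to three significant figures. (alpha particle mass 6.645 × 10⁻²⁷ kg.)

V = 947 V

p = h/λ = 6.626 × 10⁻³⁴ / 3.300 × 10⁻¹³ = 2.008 × 10⁻²¹ kg·m/s.
KE = p²/(2m) = 3.034 × 10⁻¹⁶ J.
V = KE/2e = 3.034 × 10⁻¹⁶ / (2 × 1.602 × 10⁻¹⁹) = 947 V.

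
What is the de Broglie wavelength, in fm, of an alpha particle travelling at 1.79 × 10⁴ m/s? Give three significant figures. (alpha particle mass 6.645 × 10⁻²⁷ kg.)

p = mv = 6.645 × 10⁻²⁷ × 1.79 × 10⁴ = 1.189 × 10⁻²² kg·m/s.
λ = h/p = 6.626 × 10⁻³⁴ / 1.189 × 10⁻²² = 5.57 × 10⁻¹² m = 5570 fm.

λ = 5570 fm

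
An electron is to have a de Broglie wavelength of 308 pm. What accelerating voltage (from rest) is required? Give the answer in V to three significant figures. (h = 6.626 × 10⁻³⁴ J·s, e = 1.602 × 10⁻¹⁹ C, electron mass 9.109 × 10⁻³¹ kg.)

p = h/λ = 6.626 × 10⁻³⁴ / 3.080 × 10⁻¹⁰ = 2.151 × 10⁻²⁴ kg·m/s.
KE = p²/(2m) = 2.540 × 10⁻¹⁸ J.
V = KE/e = 2.540 × 10⁻¹⁸ / (1.602 × 10⁻¹⁹) = 15.9 V.

V = 15.9 V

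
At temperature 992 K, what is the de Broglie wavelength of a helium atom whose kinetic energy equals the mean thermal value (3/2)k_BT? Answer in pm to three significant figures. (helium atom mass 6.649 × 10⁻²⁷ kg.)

KE = (3/2)k_BT = 1.5 × 1.381 × 10⁻²³ × 992 = 2.055 × 10⁻²⁰ J.
p = √(2mKE) = √(2 × 6.649 × 10⁻²⁷ × 2.055 × 10⁻²⁰) = 1.653 × 10⁻²³ kg·m/s.
λ = h/p = 4.01 × 10⁻¹¹ m = 40.1 pm.

λ = 40.1 pm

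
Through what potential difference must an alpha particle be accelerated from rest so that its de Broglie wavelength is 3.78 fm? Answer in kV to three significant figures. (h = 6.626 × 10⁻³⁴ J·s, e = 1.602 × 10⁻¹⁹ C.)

V = 7220 kV

p = h/λ = 6.626 × 10⁻³⁴ / 3.780 × 10⁻¹⁵ = 1.753 × 10⁻¹⁹ kg·m/s.
KE = p²/(2m) = 2.312 × 10⁻¹² J.
V = KE/2e = 2.312 × 10⁻¹² / (2 × 1.602 × 10⁻¹⁹) = 7220 kV.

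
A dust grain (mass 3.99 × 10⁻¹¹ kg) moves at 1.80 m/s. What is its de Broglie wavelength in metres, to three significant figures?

λ = 9.23 × 10⁻²⁴ m

p = mv = 3.99 × 10⁻¹¹ × 1.80 = 7.182 × 10⁻¹¹ kg·m/s.
λ = h/p = 6.626 × 10⁻³⁴ / 7.182 × 10⁻¹¹ = 9.23 × 10⁻²⁴ m.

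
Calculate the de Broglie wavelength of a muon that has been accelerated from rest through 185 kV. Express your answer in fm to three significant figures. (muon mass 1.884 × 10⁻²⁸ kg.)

KE = eV = 1.602 × 10⁻¹⁹ × 1.850 × 10⁵ = 2.964 × 10⁻¹⁴ J.
p = √(2mKE) = √(2 × 1.884 × 10⁻²⁸ × 2.964 × 10⁻¹⁴) = 3.342 × 10⁻²¹ kg·m/s.
λ = h/p = 6.626 × 10⁻³⁴ / 3.342 × 10⁻²¹ = 1.98 × 10⁻¹³ m = 198 fm.

λ = 198 fm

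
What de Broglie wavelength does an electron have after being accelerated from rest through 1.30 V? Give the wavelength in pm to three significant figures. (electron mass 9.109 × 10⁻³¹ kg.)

KE = eV = 1.602 × 10⁻¹⁹ × 1.300 = 2.083 × 10⁻¹⁹ J.
p = √(2mKE) = √(2 × 9.109 × 10⁻³¹ × 2.083 × 10⁻¹⁹) = 6.160 × 10⁻²⁵ kg·m/s.
λ = h/p = 6.626 × 10⁻³⁴ / 6.160 × 10⁻²⁵ = 1.08 × 10⁻⁹ m = 1080 pm.

λ = 1080 pm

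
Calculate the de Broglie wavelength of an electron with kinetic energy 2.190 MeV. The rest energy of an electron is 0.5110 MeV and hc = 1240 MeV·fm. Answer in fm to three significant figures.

Total energy E = KE + m₀c² = 2.190 + 0.5110 = 2.7010 MeV.
(pc)² = E² − (m₀c²)² = (2.7010)² − (0.5110)² = 7.034 MeV², so pc = 2.652 MeV.
λ = hc/(pc) = 1240 MeV·fm / 2.652 MeV = 468 fm.

λ = 468 fm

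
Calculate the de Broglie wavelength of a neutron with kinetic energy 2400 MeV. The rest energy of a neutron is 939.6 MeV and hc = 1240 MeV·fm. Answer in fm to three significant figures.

Total energy E = KE + m₀c² = 2400 + 939.6 = 3339.6 MeV.
(pc)² = E² − (m₀c²)² = (3339.6)² − (939.6)² = 1.027 × 10⁷ MeV², so pc = 3205 MeV.
λ = hc/(pc) = 1240 MeV·fm / 3205 MeV = 0.387 fm.

λ = 0.387 fm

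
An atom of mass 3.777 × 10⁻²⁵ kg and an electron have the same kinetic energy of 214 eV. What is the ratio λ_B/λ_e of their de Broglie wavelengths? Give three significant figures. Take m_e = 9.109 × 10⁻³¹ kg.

At fixed KE, p = √(2mKE) so λ = h/p ∝ 1/√m.
λ_B/λ_e = √(m_e/m_B) = √(9.109 × 10⁻³¹/3.777 × 10⁻²⁵) = √(2.412 × 10⁻⁶) = 1.55 × 10⁻³.

λ_B/λ_e = 1.55 × 10⁻³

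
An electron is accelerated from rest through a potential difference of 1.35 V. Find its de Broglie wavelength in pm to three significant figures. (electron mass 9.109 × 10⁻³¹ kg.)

λ = 1060 pm

KE = eV = 1.602 × 10⁻¹⁹ × 1.350 = 2.163 × 10⁻¹⁹ J.
p = √(2mKE) = √(2 × 9.109 × 10⁻³¹ × 2.163 × 10⁻¹⁹) = 6.277 × 10⁻²⁵ kg·m/s.
λ = h/p = 6.626 × 10⁻³⁴ / 6.277 × 10⁻²⁵ = 1.06 × 10⁻⁹ m = 1060 pm.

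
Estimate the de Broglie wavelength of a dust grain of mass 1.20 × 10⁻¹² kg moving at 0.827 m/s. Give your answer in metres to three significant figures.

λ = 6.68 × 10⁻²² m

p = mv = 1.20 × 10⁻¹² × 0.827 = 9.924 × 10⁻¹³ kg·m/s.
λ = h/p = 6.626 × 10⁻³⁴ / 9.924 × 10⁻¹³ = 6.68 × 10⁻²² m.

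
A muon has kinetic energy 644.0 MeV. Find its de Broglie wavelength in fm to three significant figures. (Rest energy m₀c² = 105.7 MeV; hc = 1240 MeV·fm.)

Total energy E = KE + m₀c² = 644.0 + 105.7 = 749.7 MeV.
(pc)² = E² − (m₀c²)² = (749.7)² − (105.7)² = 5.509 × 10⁵ MeV², so pc = 742.2 MeV.
λ = hc/(pc) = 1240 MeV·fm / 742.2 MeV = 1.67 fm.

λ = 1.67 fm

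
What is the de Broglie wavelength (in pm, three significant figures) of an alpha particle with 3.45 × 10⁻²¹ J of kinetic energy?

λ = 97.9 pm

p = √(2mKE) = √(2 × 6.645 × 10⁻²⁷ × 3.450 × 10⁻²¹) = 6.771 × 10⁻²⁴ kg·m/s.
λ = h/p = 6.626 × 10⁻³⁴ / 6.771 × 10⁻²⁴ = 9.79 × 10⁻¹¹ m = 97.9 pm.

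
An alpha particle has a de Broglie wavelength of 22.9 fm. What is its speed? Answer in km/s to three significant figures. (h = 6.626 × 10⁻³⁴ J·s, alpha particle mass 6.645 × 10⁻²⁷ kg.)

v = 4350 km/s

p = h/λ = 6.626 × 10⁻³⁴ / 2.290 × 10⁻¹⁴ = 2.893 × 10⁻²⁰ kg·m/s.
v = p/m = 2.893 × 10⁻²⁰ / 6.645 × 10⁻²⁷ = 4.35 × 10⁶ m/s = 4350 km/s.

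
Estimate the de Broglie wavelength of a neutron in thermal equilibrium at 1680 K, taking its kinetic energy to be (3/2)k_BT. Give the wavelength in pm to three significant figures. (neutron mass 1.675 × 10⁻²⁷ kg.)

λ = 61.4 pm

KE = (3/2)k_BT = 1.5 × 1.381 × 10⁻²³ × 1680 = 3.480 × 10⁻²⁰ J.
p = √(2mKE) = √(2 × 1.675 × 10⁻²⁷ × 3.480 × 10⁻²⁰) = 1.080 × 10⁻²³ kg·m/s.
λ = h/p = 6.14 × 10⁻¹¹ m = 61.4 pm.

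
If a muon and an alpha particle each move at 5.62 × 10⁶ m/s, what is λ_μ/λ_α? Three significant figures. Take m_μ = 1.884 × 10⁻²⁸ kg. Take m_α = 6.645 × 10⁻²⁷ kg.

λ_μ/λ_α = 35.3

At fixed v, p = mv so λ = h/(mv) ∝ 1/m.
λ_μ/λ_α = m_α/m_μ = 6.645 × 10⁻²⁷/1.884 × 10⁻²⁸ = 35.3.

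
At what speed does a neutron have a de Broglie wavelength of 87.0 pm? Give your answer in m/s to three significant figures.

v = 4550 m/s

p = h/λ = 6.626 × 10⁻³⁴ / 8.700 × 10⁻¹¹ = 7.616 × 10⁻²⁴ kg·m/s.
v = p/m = 7.616 × 10⁻²⁴ / 1.675 × 10⁻²⁷ = 4.55 × 10³ m/s = 4550 m/s.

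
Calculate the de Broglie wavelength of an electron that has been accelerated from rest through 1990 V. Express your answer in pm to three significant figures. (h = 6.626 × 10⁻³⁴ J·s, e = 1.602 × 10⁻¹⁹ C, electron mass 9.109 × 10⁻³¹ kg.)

KE = eV = 1.602 × 10⁻¹⁹ × 1990 = 3.188 × 10⁻¹⁶ J.
p = √(2mKE) = √(2 × 9.109 × 10⁻³¹ × 3.188 × 10⁻¹⁶) = 2.410 × 10⁻²³ kg·m/s.
λ = h/p = 6.626 × 10⁻³⁴ / 2.410 × 10⁻²³ = 2.75 × 10⁻¹¹ m = 27.5 pm.

λ = 27.5 pm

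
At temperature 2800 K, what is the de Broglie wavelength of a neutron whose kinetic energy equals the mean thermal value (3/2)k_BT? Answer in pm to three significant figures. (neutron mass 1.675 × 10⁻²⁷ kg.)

λ = 47.5 pm

KE = (3/2)k_BT = 1.5 × 1.381 × 10⁻²³ × 2800 = 5.800 × 10⁻²⁰ J.
p = √(2mKE) = √(2 × 1.675 × 10⁻²⁷ × 5.800 × 10⁻²⁰) = 1.394 × 10⁻²³ kg·m/s.
λ = h/p = 4.75 × 10⁻¹¹ m = 47.5 pm.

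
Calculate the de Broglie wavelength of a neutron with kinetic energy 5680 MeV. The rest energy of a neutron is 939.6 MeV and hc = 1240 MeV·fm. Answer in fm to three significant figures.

λ = 0.189 fm

Total energy E = KE + m₀c² = 5680 + 939.6 = 6619.6 MeV.
(pc)² = E² − (m₀c²)² = (6619.6)² − (939.6)² = 4.294 × 10⁷ MeV², so pc = 6553 MeV.
λ = hc/(pc) = 1240 MeV·fm / 6553 MeV = 0.189 fm.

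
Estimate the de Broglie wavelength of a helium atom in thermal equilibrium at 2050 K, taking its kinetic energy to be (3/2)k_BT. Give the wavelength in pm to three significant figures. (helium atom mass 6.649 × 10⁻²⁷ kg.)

λ = 27.9 pm

KE = (3/2)k_BT = 1.5 × 1.381 × 10⁻²³ × 2050 = 4.247 × 10⁻²⁰ J.
p = √(2mKE) = √(2 × 6.649 × 10⁻²⁷ × 4.247 × 10⁻²⁰) = 2.376 × 10⁻²³ kg·m/s.
λ = h/p = 2.79 × 10⁻¹¹ m = 27.9 pm.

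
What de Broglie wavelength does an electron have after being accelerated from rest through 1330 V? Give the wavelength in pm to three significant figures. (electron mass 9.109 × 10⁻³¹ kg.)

KE = eV = 1.602 × 10⁻¹⁹ × 1330 = 2.131 × 10⁻¹⁶ J.
p = √(2mKE) = √(2 × 9.109 × 10⁻³¹ × 2.131 × 10⁻¹⁶) = 1.970 × 10⁻²³ kg·m/s.
λ = h/p = 6.626 × 10⁻³⁴ / 1.970 × 10⁻²³ = 3.36 × 10⁻¹¹ m = 33.6 pm.

λ = 33.6 pm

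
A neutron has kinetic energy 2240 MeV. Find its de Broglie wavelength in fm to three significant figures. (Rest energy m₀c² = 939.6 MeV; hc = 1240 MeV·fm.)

λ = 0.408 fm

Total energy E = KE + m₀c² = 2240 + 939.6 = 3179.6 MeV.
(pc)² = E² − (m₀c²)² = (3179.6)² − (939.6)² = 9.227 × 10⁶ MeV², so pc = 3038 MeV.
λ = hc/(pc) = 1240 MeV·fm / 3038 MeV = 0.408 fm.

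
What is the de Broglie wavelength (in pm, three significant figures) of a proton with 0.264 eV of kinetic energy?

λ = 55.7 pm

KE = 0.264 eV = 4.229 × 10⁻²⁰ J.
p = √(2mKE) = √(2 × 1.673 × 10⁻²⁷ × 4.229 × 10⁻²⁰) = 1.190 × 10⁻²³ kg·m/s.
λ = h/p = 6.626 × 10⁻³⁴ / 1.190 × 10⁻²³ = 5.57 × 10⁻¹¹ m = 55.7 pm.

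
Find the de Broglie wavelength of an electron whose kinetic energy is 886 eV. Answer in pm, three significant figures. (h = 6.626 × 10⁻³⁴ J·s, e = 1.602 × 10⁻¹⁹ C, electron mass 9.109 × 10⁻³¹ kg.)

KE = 886 eV = 1.419 × 10⁻¹⁶ J.
p = √(2mKE) = √(2 × 9.109 × 10⁻³¹ × 1.419 × 10⁻¹⁶) = 1.608 × 10⁻²³ kg·m/s.
λ = h/p = 6.626 × 10⁻³⁴ / 1.608 × 10⁻²³ = 4.12 × 10⁻¹¹ m = 41.2 pm.

λ = 41.2 pm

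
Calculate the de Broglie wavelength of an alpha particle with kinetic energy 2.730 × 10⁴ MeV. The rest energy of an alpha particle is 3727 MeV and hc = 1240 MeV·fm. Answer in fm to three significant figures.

λ = 0.0403 fm

Total energy E = KE + m₀c² = 2.730 × 10⁴ + 3727 = 31027 MeV.
(pc)² = E² − (m₀c²)² = (31027)² − (3727)² = 9.488 × 10⁸ MeV², so pc = 3.080 × 10⁴ MeV.
λ = hc/(pc) = 1240 MeV·fm / 3.080 × 10⁴ MeV = 0.0403 fm.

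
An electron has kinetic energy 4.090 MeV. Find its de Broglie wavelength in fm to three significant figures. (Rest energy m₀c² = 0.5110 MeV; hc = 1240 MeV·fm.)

Total energy E = KE + m₀c² = 4.090 + 0.5110 = 4.6010 MeV.
(pc)² = E² − (m₀c²)² = (4.6010)² − (0.5110)² = 20.91 MeV², so pc = 4.573 MeV.
λ = hc/(pc) = 1240 MeV·fm / 4.573 MeV = 271 fm.

λ = 271 fm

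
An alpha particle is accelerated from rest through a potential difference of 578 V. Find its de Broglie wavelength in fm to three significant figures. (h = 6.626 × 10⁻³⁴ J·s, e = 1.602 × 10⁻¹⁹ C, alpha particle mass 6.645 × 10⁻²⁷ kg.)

λ = 422 fm

KE = 2eV = 2 × 1.602 × 10⁻¹⁹ × 578.0 = 1.852 × 10⁻¹⁶ J.
p = √(2mKE) = √(2 × 6.645 × 10⁻²⁷ × 1.852 × 10⁻¹⁶) = 1.569 × 10⁻²¹ kg·m/s.
λ = h/p = 6.626 × 10⁻³⁴ / 1.569 × 10⁻²¹ = 4.22 × 10⁻¹³ m = 422 fm.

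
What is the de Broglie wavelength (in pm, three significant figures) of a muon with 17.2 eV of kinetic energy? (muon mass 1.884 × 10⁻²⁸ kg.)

λ = 20.6 pm

KE = 17.2 eV = 2.755 × 10⁻¹⁸ J.
p = √(2mKE) = √(2 × 1.884 × 10⁻²⁸ × 2.755 × 10⁻¹⁸) = 3.222 × 10⁻²³ kg·m/s.
λ = h/p = 6.626 × 10⁻³⁴ / 3.222 × 10⁻²³ = 2.06 × 10⁻¹¹ m = 20.6 pm.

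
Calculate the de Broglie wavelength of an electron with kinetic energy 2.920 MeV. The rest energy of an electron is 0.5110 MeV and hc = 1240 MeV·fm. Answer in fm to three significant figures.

λ = 365 fm

Total energy E = KE + m₀c² = 2.920 + 0.5110 = 3.4310 MeV.
(pc)² = E² − (m₀c²)² = (3.4310)² − (0.5110)² = 11.51 MeV², so pc = 3.393 MeV.
λ = hc/(pc) = 1240 MeV·fm / 3.393 MeV = 365 fm.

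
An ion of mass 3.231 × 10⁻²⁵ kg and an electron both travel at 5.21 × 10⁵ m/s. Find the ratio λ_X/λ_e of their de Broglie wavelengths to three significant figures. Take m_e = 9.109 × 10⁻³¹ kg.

At fixed v, p = mv so λ = h/(mv) ∝ 1/m.
λ_X/λ_e = m_e/m_X = 9.109 × 10⁻³¹/3.231 × 10⁻²⁵ = 2.82 × 10⁻⁶.

λ_X/λ_e = 2.82 × 10⁻⁶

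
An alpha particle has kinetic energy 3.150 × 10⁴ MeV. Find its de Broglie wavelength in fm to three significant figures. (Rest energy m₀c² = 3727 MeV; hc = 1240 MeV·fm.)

Total energy E = KE + m₀c² = 3.150 × 10⁴ + 3727 = 35227 MeV.
(pc)² = E² − (m₀c²)² = (35227)² − (3727)² = 1.227 × 10⁹ MeV², so pc = 3.503 × 10⁴ MeV.
λ = hc/(pc) = 1240 MeV·fm / 3.503 × 10⁴ MeV = 0.0354 fm.

λ = 0.0354 fm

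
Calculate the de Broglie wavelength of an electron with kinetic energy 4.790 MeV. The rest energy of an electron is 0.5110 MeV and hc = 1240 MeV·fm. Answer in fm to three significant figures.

λ = 235 fm

Total energy E = KE + m₀c² = 4.790 + 0.5110 = 5.3010 MeV.
(pc)² = E² − (m₀c²)² = (5.3010)² − (0.5110)² = 27.84 MeV², so pc = 5.276 MeV.
λ = hc/(pc) = 1240 MeV·fm / 5.276 MeV = 235 fm.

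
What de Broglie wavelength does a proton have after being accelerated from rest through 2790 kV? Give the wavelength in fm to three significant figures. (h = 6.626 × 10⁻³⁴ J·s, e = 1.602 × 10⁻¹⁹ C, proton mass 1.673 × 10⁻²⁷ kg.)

λ = 17.1 fm

KE = eV = 1.602 × 10⁻¹⁹ × 2.790 × 10⁶ = 4.470 × 10⁻¹³ J.
p = √(2mKE) = √(2 × 1.673 × 10⁻²⁷ × 4.470 × 10⁻¹³) = 3.867 × 10⁻²⁰ kg·m/s.
λ = h/p = 6.626 × 10⁻³⁴ / 3.867 × 10⁻²⁰ = 1.71 × 10⁻¹⁴ m = 17.1 fm.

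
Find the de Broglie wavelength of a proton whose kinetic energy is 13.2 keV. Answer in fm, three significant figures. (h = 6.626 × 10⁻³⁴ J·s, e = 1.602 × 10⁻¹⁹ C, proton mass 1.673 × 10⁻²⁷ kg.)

λ = 249 fm

KE = 13.2 keV = 2.115 × 10⁻¹⁵ J.
p = √(2mKE) = √(2 × 1.673 × 10⁻²⁷ × 2.115 × 10⁻¹⁵) = 2.660 × 10⁻²¹ kg·m/s.
λ = h/p = 6.626 × 10⁻³⁴ / 2.660 × 10⁻²¹ = 2.49 × 10⁻¹³ m = 249 fm.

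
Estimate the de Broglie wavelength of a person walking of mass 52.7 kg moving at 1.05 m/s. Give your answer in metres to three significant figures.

λ = 1.20 × 10⁻³⁵ m

p = mv = 52.7 × 1.05 = 5.534 × 10¹ kg·m/s.
λ = h/p = 6.626 × 10⁻³⁴ / 5.534 × 10¹ = 1.20 × 10⁻³⁵ m.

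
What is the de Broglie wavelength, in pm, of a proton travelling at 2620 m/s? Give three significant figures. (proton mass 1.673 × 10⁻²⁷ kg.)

p = mv = 1.673 × 10⁻²⁷ × 2620 = 4.383 × 10⁻²⁴ kg·m/s.
λ = h/p = 6.626 × 10⁻³⁴ / 4.383 × 10⁻²⁴ = 1.51 × 10⁻¹⁰ m = 151 pm.

λ = 151 pm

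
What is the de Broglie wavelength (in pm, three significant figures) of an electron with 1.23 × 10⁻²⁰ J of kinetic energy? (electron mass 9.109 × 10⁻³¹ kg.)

λ = 4430 pm

p = √(2mKE) = √(2 × 9.109 × 10⁻³¹ × 1.230 × 10⁻²⁰) = 1.497 × 10⁻²⁵ kg·m/s.
λ = h/p = 6.626 × 10⁻³⁴ / 1.497 × 10⁻²⁵ = 4.43 × 10⁻⁹ m = 4430 pm.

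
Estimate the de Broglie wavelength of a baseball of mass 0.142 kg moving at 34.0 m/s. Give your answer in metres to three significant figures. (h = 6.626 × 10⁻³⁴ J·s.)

p = mv = 0.142 × 34.0 = 4.828 kg·m/s.
λ = h/p = 6.626 × 10⁻³⁴ / 4.828 = 1.37 × 10⁻³⁴ m.

λ = 1.37 × 10⁻³⁴ m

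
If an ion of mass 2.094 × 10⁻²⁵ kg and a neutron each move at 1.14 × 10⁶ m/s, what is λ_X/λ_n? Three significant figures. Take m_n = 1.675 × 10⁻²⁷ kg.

At fixed v, p = mv so λ = h/(mv) ∝ 1/m.
λ_X/λ_n = m_n/m_X = 1.675 × 10⁻²⁷/2.094 × 10⁻²⁵ = 8.00 × 10⁻³.

λ_X/λ_n = 8.00 × 10⁻³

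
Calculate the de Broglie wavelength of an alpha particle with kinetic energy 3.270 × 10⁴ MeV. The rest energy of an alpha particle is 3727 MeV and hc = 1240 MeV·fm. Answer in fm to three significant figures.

λ = 0.0342 fm

Total energy E = KE + m₀c² = 3.270 × 10⁴ + 3727 = 36427 MeV.
(pc)² = E² − (m₀c²)² = (36427)² − (3727)² = 1.313 × 10⁹ MeV², so pc = 3.624 × 10⁴ MeV.
λ = hc/(pc) = 1240 MeV·fm / 3.624 × 10⁴ MeV = 0.0342 fm.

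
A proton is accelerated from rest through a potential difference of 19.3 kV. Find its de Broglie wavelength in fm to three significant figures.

KE = eV = 1.602 × 10⁻¹⁹ × 1.930 × 10⁴ = 3.092 × 10⁻¹⁵ J.
p = √(2mKE) = √(2 × 1.673 × 10⁻²⁷ × 3.092 × 10⁻¹⁵) = 3.216 × 10⁻²¹ kg·m/s.
λ = h/p = 6.626 × 10⁻³⁴ / 3.216 × 10⁻²¹ = 2.06 × 10⁻¹³ m = 206 fm.

λ = 206 fm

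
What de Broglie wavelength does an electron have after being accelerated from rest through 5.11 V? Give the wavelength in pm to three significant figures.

KE = eV = 1.602 × 10⁻¹⁹ × 5.110 = 8.186 × 10⁻¹⁹ J.
p = √(2mKE) = √(2 × 9.109 × 10⁻³¹ × 8.186 × 10⁻¹⁹) = 1.221 × 10⁻²⁴ kg·m/s.
λ = h/p = 6.626 × 10⁻³⁴ / 1.221 × 10⁻²⁴ = 5.43 × 10⁻¹⁰ m = 543 pm.

λ = 543 pm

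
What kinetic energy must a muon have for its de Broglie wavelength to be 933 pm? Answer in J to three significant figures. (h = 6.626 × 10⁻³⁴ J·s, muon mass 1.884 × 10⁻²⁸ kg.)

p = h/λ = 6.626 × 10⁻³⁴ / 9.330 × 10⁻¹⁰ = 7.102 × 10⁻²⁵ kg·m/s.
KE = p²/(2m) = (7.102 × 10⁻²⁵)² / (2 × 1.884 × 10⁻²⁸) = 1.339 × 10⁻²¹ J = 1.34 × 10⁻²¹ J.

KE = 1.34 × 10⁻²¹ J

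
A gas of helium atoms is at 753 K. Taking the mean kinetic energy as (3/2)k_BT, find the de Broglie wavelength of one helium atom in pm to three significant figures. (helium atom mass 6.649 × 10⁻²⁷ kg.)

KE = (3/2)k_BT = 1.5 × 1.381 × 10⁻²³ × 753 = 1.560 × 10⁻²⁰ J.
p = √(2mKE) = √(2 × 6.649 × 10⁻²⁷ × 1.560 × 10⁻²⁰) = 1.440 × 10⁻²³ kg·m/s.
λ = h/p = 4.60 × 10⁻¹¹ m = 46.0 pm.

λ = 46.0 pm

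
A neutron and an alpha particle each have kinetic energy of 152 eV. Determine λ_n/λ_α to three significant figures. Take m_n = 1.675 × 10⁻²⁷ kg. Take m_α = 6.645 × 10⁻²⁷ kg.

λ_n/λ_α = 1.99

At fixed KE, p = √(2mKE) so λ = h/p ∝ 1/√m.
λ_n/λ_α = √(m_α/m_n) = √(6.645 × 10⁻²⁷/1.675 × 10⁻²⁷) = √(3.967) = 1.99.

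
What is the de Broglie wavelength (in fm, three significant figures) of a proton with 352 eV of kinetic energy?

λ = 1530 fm

KE = 352 eV = 5.639 × 10⁻¹⁷ J.
p = √(2mKE) = √(2 × 1.673 × 10⁻²⁷ × 5.639 × 10⁻¹⁷) = 4.344 × 10⁻²² kg·m/s.
λ = h/p = 6.626 × 10⁻³⁴ / 4.344 × 10⁻²² = 1.53 × 10⁻¹² m = 1530 fm.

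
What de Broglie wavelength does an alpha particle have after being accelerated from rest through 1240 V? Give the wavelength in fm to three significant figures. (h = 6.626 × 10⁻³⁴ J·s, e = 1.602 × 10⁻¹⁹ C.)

KE = 2eV = 2 × 1.602 × 10⁻¹⁹ × 1240 = 3.973 × 10⁻¹⁶ J.
p = √(2mKE) = √(2 × 6.645 × 10⁻²⁷ × 3.973 × 10⁻¹⁶) = 2.298 × 10⁻²¹ kg·m/s.
λ = h/p = 6.626 × 10⁻³⁴ / 2.298 × 10⁻²¹ = 2.88 × 10⁻¹³ m = 288 fm.

λ = 288 fm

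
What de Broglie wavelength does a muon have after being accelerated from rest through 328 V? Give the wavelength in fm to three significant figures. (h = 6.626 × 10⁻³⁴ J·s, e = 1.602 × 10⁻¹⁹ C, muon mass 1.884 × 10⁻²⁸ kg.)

KE = eV = 1.602 × 10⁻¹⁹ × 328.0 = 5.255 × 10⁻¹⁷ J.
p = √(2mKE) = √(2 × 1.884 × 10⁻²⁸ × 5.255 × 10⁻¹⁷) = 1.407 × 10⁻²² kg·m/s.
λ = h/p = 6.626 × 10⁻³⁴ / 1.407 × 10⁻²² = 4.71 × 10⁻¹² m = 4710 fm.

λ = 4710 fm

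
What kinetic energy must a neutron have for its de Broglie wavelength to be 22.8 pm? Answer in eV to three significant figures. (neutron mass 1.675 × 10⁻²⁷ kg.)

p = h/λ = 6.626 × 10⁻³⁴ / 2.280 × 10⁻¹¹ = 2.906 × 10⁻²³ kg·m/s.
KE = p²/(2m) = (2.906 × 10⁻²³)² / (2 × 1.675 × 10⁻²⁷) = 2.521 × 10⁻¹⁹ J = 1.57 eV.

KE = 1.57 eV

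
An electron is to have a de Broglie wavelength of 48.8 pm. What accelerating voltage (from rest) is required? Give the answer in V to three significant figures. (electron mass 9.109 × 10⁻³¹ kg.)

p = h/λ = 6.626 × 10⁻³⁴ / 4.880 × 10⁻¹¹ = 1.358 × 10⁻²³ kg·m/s.
KE = p²/(2m) = 1.012 × 10⁻¹⁶ J.
V = KE/e = 1.012 × 10⁻¹⁶ / (1.602 × 10⁻¹⁹) = 632 V.

V = 632 V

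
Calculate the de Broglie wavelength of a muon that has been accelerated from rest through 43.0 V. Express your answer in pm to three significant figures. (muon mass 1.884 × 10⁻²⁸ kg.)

KE = eV = 1.602 × 10⁻¹⁹ × 43.00 = 6.889 × 10⁻¹⁸ J.
p = √(2mKE) = √(2 × 1.884 × 10⁻²⁸ × 6.889 × 10⁻¹⁸) = 5.095 × 10⁻²³ kg·m/s.
λ = h/p = 6.626 × 10⁻³⁴ / 5.095 × 10⁻²³ = 1.30 × 10⁻¹¹ m = 13.0 pm.

λ = 13.0 pm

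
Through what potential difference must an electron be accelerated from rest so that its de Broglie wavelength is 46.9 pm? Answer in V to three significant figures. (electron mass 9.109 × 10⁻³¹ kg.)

p = h/λ = 6.626 × 10⁻³⁴ / 4.690 × 10⁻¹¹ = 1.413 × 10⁻²³ kg·m/s.
KE = p²/(2m) = 1.096 × 10⁻¹⁶ J.
V = KE/e = 1.096 × 10⁻¹⁶ / (1.602 × 10⁻¹⁹) = 684 V.

V = 684 V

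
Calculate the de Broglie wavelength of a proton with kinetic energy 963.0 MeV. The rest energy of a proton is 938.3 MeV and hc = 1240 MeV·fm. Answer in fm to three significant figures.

λ = 0.750 fm

Total energy E = KE + m₀c² = 963.0 + 938.3 = 1901.3 MeV.
(pc)² = E² − (m₀c²)² = (1901.3)² − (938.3)² = 2.735 × 10⁶ MeV², so pc = 1654 MeV.
λ = hc/(pc) = 1240 MeV·fm / 1654 MeV = 0.750 fm.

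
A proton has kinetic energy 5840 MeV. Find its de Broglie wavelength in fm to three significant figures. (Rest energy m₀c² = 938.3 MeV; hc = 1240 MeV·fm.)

λ = 0.185 fm

Total energy E = KE + m₀c² = 5840 + 938.3 = 6778.3 MeV.
(pc)² = E² − (m₀c²)² = (6778.3)² − (938.3)² = 4.506 × 10⁷ MeV², so pc = 6713 MeV.
λ = hc/(pc) = 1240 MeV·fm / 6713 MeV = 0.185 fm.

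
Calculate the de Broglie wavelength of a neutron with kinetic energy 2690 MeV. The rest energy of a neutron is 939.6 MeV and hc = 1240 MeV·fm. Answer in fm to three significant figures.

Total energy E = KE + m₀c² = 2690 + 939.6 = 3629.6 MeV.
(pc)² = E² − (m₀c²)² = (3629.6)² − (939.6)² = 1.229 × 10⁷ MeV², so pc = 3506 MeV.
λ = hc/(pc) = 1240 MeV·fm / 3506 MeV = 0.354 fm.

λ = 0.354 fm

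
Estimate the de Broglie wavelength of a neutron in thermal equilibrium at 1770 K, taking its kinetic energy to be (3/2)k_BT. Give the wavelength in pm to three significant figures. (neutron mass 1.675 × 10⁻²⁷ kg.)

λ = 59.8 pm

KE = (3/2)k_BT = 1.5 × 1.381 × 10⁻²³ × 1770 = 3.667 × 10⁻²⁰ J.
p = √(2mKE) = √(2 × 1.675 × 10⁻²⁷ × 3.667 × 10⁻²⁰) = 1.108 × 10⁻²³ kg·m/s.
λ = h/p = 5.98 × 10⁻¹¹ m = 59.8 pm.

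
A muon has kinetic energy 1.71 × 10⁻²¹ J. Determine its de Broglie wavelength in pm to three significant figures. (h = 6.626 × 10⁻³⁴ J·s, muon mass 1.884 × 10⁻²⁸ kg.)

p = √(2mKE) = √(2 × 1.884 × 10⁻²⁸ × 1.710 × 10⁻²¹) = 8.027 × 10⁻²⁵ kg·m/s.
λ = h/p = 6.626 × 10⁻³⁴ / 8.027 × 10⁻²⁵ = 8.25 × 10⁻¹⁰ m = 825 pm.

λ = 825 pm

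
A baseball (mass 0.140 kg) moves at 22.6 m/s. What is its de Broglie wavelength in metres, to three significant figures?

p = mv = 0.140 × 22.6 = 3.164 kg·m/s.
λ = h/p = 6.626 × 10⁻³⁴ / 3.164 = 2.09 × 10⁻³⁴ m.

λ = 2.09 × 10⁻³⁴ m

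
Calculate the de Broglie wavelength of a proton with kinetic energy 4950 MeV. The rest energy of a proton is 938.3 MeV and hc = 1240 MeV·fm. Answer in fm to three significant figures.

Total energy E = KE + m₀c² = 4950 + 938.3 = 5888.3 MeV.
(pc)² = E² − (m₀c²)² = (5888.3)² − (938.3)² = 3.379 × 10⁷ MeV², so pc = 5813 MeV.
λ = hc/(pc) = 1240 MeV·fm / 5813 MeV = 0.213 fm.

λ = 0.213 fm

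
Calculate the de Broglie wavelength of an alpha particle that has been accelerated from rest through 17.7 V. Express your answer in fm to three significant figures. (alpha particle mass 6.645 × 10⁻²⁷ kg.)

KE = 2eV = 2 × 1.602 × 10⁻¹⁹ × 17.70 = 5.671 × 10⁻¹⁸ J.
p = √(2mKE) = √(2 × 6.645 × 10⁻²⁷ × 5.671 × 10⁻¹⁸) = 2.745 × 10⁻²² kg·m/s.
λ = h/p = 6.626 × 10⁻³⁴ / 2.745 × 10⁻²² = 2.41 × 10⁻¹² m = 2410 fm.

λ = 2410 fm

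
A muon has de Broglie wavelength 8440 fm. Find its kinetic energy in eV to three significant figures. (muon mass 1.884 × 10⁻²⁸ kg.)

p = h/λ = 6.626 × 10⁻³⁴ / 8.440 × 10⁻¹² = 7.851 × 10⁻²³ kg·m/s.
KE = p²/(2m) = (7.851 × 10⁻²³)² / (2 × 1.884 × 10⁻²⁸) = 1.636 × 10⁻¹⁷ J = 102 eV.

KE = 102 eV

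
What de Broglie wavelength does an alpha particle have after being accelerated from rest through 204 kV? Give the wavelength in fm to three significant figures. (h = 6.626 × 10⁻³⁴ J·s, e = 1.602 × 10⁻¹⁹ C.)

λ = 22.5 fm

KE = 2eV = 2 × 1.602 × 10⁻¹⁹ × 2.040 × 10⁵ = 6.536 × 10⁻¹⁴ J.
p = √(2mKE) = √(2 × 6.645 × 10⁻²⁷ × 6.536 × 10⁻¹⁴) = 2.947 × 10⁻²⁰ kg·m/s.
λ = h/p = 6.626 × 10⁻³⁴ / 2.947 × 10⁻²⁰ = 2.25 × 10⁻¹⁴ m = 22.5 fm.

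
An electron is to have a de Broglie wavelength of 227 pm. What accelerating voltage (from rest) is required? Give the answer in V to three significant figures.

V = 29.2 V

p = h/λ = 6.626 × 10⁻³⁴ / 2.270 × 10⁻¹⁰ = 2.919 × 10⁻²⁴ kg·m/s.
KE = p²/(2m) = 4.677 × 10⁻¹⁸ J.
V = KE/e = 4.677 × 10⁻¹⁸ / (1.602 × 10⁻¹⁹) = 29.2 V.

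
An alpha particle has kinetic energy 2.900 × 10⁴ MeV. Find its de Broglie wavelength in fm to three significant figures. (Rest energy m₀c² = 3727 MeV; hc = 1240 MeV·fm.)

Total energy E = KE + m₀c² = 2.900 × 10⁴ + 3727 = 32727 MeV.
(pc)² = E² − (m₀c²)² = (32727)² − (3727)² = 1.057 × 10⁹ MeV², so pc = 3.251 × 10⁴ MeV.
λ = hc/(pc) = 1240 MeV·fm / 3.251 × 10⁴ MeV = 0.0381 fm.

λ = 0.0381 fm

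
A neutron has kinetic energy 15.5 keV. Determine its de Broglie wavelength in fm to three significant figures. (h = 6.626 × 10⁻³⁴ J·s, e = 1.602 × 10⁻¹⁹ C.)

λ = 230 fm

KE = 15.5 keV = 2.483 × 10⁻¹⁵ J.
p = √(2mKE) = √(2 × 1.675 × 10⁻²⁷ × 2.483 × 10⁻¹⁵) = 2.884 × 10⁻²¹ kg·m/s.
λ = h/p = 6.626 × 10⁻³⁴ / 2.884 × 10⁻²¹ = 2.30 × 10⁻¹³ m = 230 fm.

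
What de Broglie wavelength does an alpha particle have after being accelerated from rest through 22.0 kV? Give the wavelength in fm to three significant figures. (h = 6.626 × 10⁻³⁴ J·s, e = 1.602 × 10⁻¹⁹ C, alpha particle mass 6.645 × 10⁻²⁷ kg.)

λ = 68.5 fm

KE = 2eV = 2 × 1.602 × 10⁻¹⁹ × 2.200 × 10⁴ = 7.049 × 10⁻¹⁵ J.
p = √(2mKE) = √(2 × 6.645 × 10⁻²⁷ × 7.049 × 10⁻¹⁵) = 9.679 × 10⁻²¹ kg·m/s.
λ = h/p = 6.626 × 10⁻³⁴ / 9.679 × 10⁻²¹ = 6.85 × 10⁻¹⁴ m = 68.5 fm.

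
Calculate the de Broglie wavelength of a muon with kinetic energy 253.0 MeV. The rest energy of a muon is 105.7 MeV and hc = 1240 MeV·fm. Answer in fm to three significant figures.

λ = 3.62 fm

Total energy E = KE + m₀c² = 253.0 + 105.7 = 358.7 MeV.
(pc)² = E² − (m₀c²)² = (358.7)² − (105.7)² = 1.175 × 10⁵ MeV², so pc = 342.8 MeV.
λ = hc/(pc) = 1240 MeV·fm / 342.8 MeV = 3.62 fm.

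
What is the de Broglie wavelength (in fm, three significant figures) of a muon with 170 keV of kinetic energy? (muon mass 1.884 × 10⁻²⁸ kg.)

λ = 207 fm

KE = 170 keV = 2.723 × 10⁻¹⁴ J.
p = √(2mKE) = √(2 × 1.884 × 10⁻²⁸ × 2.723 × 10⁻¹⁴) = 3.203 × 10⁻²¹ kg·m/s.
λ = h/p = 6.626 × 10⁻³⁴ / 3.203 × 10⁻²¹ = 2.07 × 10⁻¹³ m = 207 fm.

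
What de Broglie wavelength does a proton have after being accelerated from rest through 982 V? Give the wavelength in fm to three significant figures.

λ = 913 fm

KE = eV = 1.602 × 10⁻¹⁹ × 982.0 = 1.573 × 10⁻¹⁶ J.
p = √(2mKE) = √(2 × 1.673 × 10⁻²⁷ × 1.573 × 10⁻¹⁶) = 7.255 × 10⁻²² kg·m/s.
λ = h/p = 6.626 × 10⁻³⁴ / 7.255 × 10⁻²² = 9.13 × 10⁻¹³ m = 913 fm.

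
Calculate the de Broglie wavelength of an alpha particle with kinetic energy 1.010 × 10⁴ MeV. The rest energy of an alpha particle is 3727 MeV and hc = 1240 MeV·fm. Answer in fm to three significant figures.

λ = 0.0931 fm

Total energy E = KE + m₀c² = 1.010 × 10⁴ + 3727 = 13827 MeV.
(pc)² = E² − (m₀c²)² = (13827)² − (3727)² = 1.773 × 10⁸ MeV², so pc = 1.332 × 10⁴ MeV.
λ = hc/(pc) = 1240 MeV·fm / 1.332 × 10⁴ MeV = 0.0931 fm.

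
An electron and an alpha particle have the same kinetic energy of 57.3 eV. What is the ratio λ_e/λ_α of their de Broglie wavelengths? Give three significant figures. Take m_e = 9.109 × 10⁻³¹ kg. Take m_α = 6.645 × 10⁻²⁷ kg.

λ_e/λ_α = 85.4

At fixed KE, p = √(2mKE) so λ = h/p ∝ 1/√m.
λ_e/λ_α = √(m_α/m_e) = √(6.645 × 10⁻²⁷/9.109 × 10⁻³¹) = √(7295) = 85.4.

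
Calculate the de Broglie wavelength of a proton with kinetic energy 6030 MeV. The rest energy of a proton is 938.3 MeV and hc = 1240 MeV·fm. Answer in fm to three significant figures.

Total energy E = KE + m₀c² = 6030 + 938.3 = 6968.3 MeV.
(pc)² = E² − (m₀c²)² = (6968.3)² − (938.3)² = 4.768 × 10⁷ MeV², so pc = 6905 MeV.
λ = hc/(pc) = 1240 MeV·fm / 6905 MeV = 0.180 fm.

λ = 0.180 fm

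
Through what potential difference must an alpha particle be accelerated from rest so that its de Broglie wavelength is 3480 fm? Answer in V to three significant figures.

p = h/λ = 6.626 × 10⁻³⁴ / 3.480 × 10⁻¹² = 1.904 × 10⁻²² kg·m/s.
KE = p²/(2m) = 2.728 × 10⁻¹⁸ J.
V = KE/2e = 2.728 × 10⁻¹⁸ / (2 × 1.602 × 10⁻¹⁹) = 8.51 V.

V = 8.51 V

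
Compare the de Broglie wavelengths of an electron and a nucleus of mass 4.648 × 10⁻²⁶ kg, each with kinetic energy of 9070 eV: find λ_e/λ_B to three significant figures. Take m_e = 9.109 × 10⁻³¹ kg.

λ_e/λ_B = 226

At fixed KE, p = √(2mKE) so λ = h/p ∝ 1/√m.
λ_e/λ_B = √(m_B/m_e) = √(4.648 × 10⁻²⁶/9.109 × 10⁻³¹) = √(5.103 × 10⁴) = 226.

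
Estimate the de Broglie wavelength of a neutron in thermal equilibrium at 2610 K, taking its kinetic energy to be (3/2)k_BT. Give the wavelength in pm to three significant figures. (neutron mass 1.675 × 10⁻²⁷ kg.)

λ = 49.2 pm

KE = (3/2)k_BT = 1.5 × 1.381 × 10⁻²³ × 2610 = 5.407 × 10⁻²⁰ J.
p = √(2mKE) = √(2 × 1.675 × 10⁻²⁷ × 5.407 × 10⁻²⁰) = 1.346 × 10⁻²³ kg·m/s.
λ = h/p = 4.92 × 10⁻¹¹ m = 49.2 pm.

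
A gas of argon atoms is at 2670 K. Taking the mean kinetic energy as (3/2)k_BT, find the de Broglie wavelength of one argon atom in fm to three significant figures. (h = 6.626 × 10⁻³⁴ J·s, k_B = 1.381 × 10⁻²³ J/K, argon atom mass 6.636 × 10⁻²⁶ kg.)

λ = 7730 fm

KE = (3/2)k_BT = 1.5 × 1.381 × 10⁻²³ × 2670 = 5.531 × 10⁻²⁰ J.
p = √(2mKE) = √(2 × 6.636 × 10⁻²⁶ × 5.531 × 10⁻²⁰) = 8.568 × 10⁻²³ kg·m/s.
λ = h/p = 7.73 × 10⁻¹² m = 7730 fm.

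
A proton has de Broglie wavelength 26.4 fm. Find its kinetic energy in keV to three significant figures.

p = h/λ = 6.626 × 10⁻³⁴ / 2.640 × 10⁻¹⁴ = 2.510 × 10⁻²⁰ kg·m/s.
KE = p²/(2m) = (2.510 × 10⁻²⁰)² / (2 × 1.673 × 10⁻²⁷) = 1.883 × 10⁻¹³ J = 1180 keV.

KE = 1180 keV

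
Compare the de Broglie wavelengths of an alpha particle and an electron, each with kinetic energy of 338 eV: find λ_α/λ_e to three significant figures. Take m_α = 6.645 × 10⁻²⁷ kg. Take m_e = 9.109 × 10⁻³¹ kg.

At fixed KE, p = √(2mKE) so λ = h/p ∝ 1/√m.
λ_α/λ_e = √(m_e/m_α) = √(9.109 × 10⁻³¹/6.645 × 10⁻²⁷) = √(1.371 × 10⁻⁴) = 0.0117.

λ_α/λ_e = 0.0117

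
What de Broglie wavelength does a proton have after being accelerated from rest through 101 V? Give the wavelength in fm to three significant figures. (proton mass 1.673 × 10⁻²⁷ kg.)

KE = eV = 1.602 × 10⁻¹⁹ × 101.0 = 1.618 × 10⁻¹⁷ J.
p = √(2mKE) = √(2 × 1.673 × 10⁻²⁷ × 1.618 × 10⁻¹⁷) = 2.327 × 10⁻²² kg·m/s.
λ = h/p = 6.626 × 10⁻³⁴ / 2.327 × 10⁻²² = 2.85 × 10⁻¹² m = 2850 fm.

λ = 2850 fm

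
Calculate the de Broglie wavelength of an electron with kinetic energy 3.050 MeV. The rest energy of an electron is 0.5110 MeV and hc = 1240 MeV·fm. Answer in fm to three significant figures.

Total energy E = KE + m₀c² = 3.050 + 0.5110 = 3.5610 MeV.
(pc)² = E² − (m₀c²)² = (3.5610)² − (0.5110)² = 12.42 MeV², so pc = 3.524 MeV.
λ = hc/(pc) = 1240 MeV·fm / 3.524 MeV = 352 fm.

λ = 352 fm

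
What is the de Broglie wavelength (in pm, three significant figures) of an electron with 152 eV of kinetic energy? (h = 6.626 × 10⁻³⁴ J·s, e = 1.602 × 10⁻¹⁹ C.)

λ = 99.5 pm

KE = 152 eV = 2.435 × 10⁻¹⁷ J.
p = √(2mKE) = √(2 × 9.109 × 10⁻³¹ × 2.435 × 10⁻¹⁷) = 6.660 × 10⁻²⁴ kg·m/s.
λ = h/p = 6.626 × 10⁻³⁴ / 6.660 × 10⁻²⁴ = 9.95 × 10⁻¹¹ m = 99.5 pm.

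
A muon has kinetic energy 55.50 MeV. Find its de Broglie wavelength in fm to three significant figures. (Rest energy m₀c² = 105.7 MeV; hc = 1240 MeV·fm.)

λ = 10.2 fm

Total energy E = KE + m₀c² = 55.50 + 105.7 = 161.20 MeV.
(pc)² = E² − (m₀c²)² = (161.20)² − (105.7)² = 1.481 × 10⁴ MeV², so pc = 121.7 MeV.
λ = hc/(pc) = 1240 MeV·fm / 121.7 MeV = 10.2 fm.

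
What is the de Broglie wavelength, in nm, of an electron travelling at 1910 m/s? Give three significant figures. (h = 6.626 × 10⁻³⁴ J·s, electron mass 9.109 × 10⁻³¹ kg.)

λ = 381 nm

p = mv = 9.109 × 10⁻³¹ × 1910 = 1.740 × 10⁻²⁷ kg·m/s.
λ = h/p = 6.626 × 10⁻³⁴ / 1.740 × 10⁻²⁷ = 3.81 × 10⁻⁷ m = 381 nm.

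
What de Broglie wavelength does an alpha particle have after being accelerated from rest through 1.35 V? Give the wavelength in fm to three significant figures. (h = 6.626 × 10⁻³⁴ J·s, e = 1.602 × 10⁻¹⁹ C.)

KE = 2eV = 2 × 1.602 × 10⁻¹⁹ × 1.350 = 4.325 × 10⁻¹⁹ J.
p = √(2mKE) = √(2 × 6.645 × 10⁻²⁷ × 4.325 × 10⁻¹⁹) = 7.582 × 10⁻²³ kg·m/s.
λ = h/p = 6.626 × 10⁻³⁴ / 7.582 × 10⁻²³ = 8.74 × 10⁻¹² m = 8740 fm.

λ = 8740 fm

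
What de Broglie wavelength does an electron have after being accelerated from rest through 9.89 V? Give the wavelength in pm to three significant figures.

λ = 390 pm

KE = eV = 1.602 × 10⁻¹⁹ × 9.890 = 1.584 × 10⁻¹⁸ J.
p = √(2mKE) = √(2 × 9.109 × 10⁻³¹ × 1.584 × 10⁻¹⁸) = 1.699 × 10⁻²⁴ kg·m/s.
λ = h/p = 6.626 × 10⁻³⁴ / 1.699 × 10⁻²⁴ = 3.90 × 10⁻¹⁰ m = 390 pm.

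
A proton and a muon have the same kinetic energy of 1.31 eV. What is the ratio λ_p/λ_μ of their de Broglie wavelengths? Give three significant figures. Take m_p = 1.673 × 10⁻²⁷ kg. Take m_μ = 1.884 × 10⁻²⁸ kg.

At fixed KE, p = √(2mKE) so λ = h/p ∝ 1/√m.
λ_p/λ_μ = √(m_μ/m_p) = √(1.884 × 10⁻²⁸/1.673 × 10⁻²⁷) = √(0.1126) = 0.336.

λ_p/λ_μ = 0.336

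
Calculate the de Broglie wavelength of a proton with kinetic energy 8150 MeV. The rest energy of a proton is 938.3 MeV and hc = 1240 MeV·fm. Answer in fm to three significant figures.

Total energy E = KE + m₀c² = 8150 + 938.3 = 9088.3 MeV.
(pc)² = E² − (m₀c²)² = (9088.3)² − (938.3)² = 8.172 × 10⁷ MeV², so pc = 9040 MeV.
λ = hc/(pc) = 1240 MeV·fm / 9040 MeV = 0.137 fm.

λ = 0.137 fm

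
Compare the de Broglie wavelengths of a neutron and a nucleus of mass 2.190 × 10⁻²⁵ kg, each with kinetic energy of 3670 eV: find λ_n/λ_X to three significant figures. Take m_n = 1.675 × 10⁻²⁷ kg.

λ_n/λ_X = 11.4

At fixed KE, p = √(2mKE) so λ = h/p ∝ 1/√m.
λ_n/λ_X = √(m_X/m_n) = √(2.190 × 10⁻²⁵/1.675 × 10⁻²⁷) = √(130.7) = 11.4.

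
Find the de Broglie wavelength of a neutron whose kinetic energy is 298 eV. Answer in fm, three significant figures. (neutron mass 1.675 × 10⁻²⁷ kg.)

λ = 1660 fm

KE = 298 eV = 4.774 × 10⁻¹⁷ J.
p = √(2mKE) = √(2 × 1.675 × 10⁻²⁷ × 4.774 × 10⁻¹⁷) = 3.999 × 10⁻²² kg·m/s.
λ = h/p = 6.626 × 10⁻³⁴ / 3.999 × 10⁻²² = 1.66 × 10⁻¹² m = 1660 fm.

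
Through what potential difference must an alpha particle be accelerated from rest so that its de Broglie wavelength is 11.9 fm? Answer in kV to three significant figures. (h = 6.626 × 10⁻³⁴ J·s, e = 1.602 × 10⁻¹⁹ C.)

p = h/λ = 6.626 × 10⁻³⁴ / 1.190 × 10⁻¹⁴ = 5.568 × 10⁻²⁰ kg·m/s.
KE = p²/(2m) = 2.333 × 10⁻¹³ J.
V = KE/2e = 2.333 × 10⁻¹³ / (2 × 1.602 × 10⁻¹⁹) = 728 kV.

V = 728 kV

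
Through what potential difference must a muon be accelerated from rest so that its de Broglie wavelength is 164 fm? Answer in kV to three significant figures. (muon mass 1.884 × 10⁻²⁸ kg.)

V = 270 kV

p = h/λ = 6.626 × 10⁻³⁴ / 1.640 × 10⁻¹³ = 4.040 × 10⁻²¹ kg·m/s.
KE = p²/(2m) = 4.332 × 10⁻¹⁴ J.
V = KE/e = 4.332 × 10⁻¹⁴ / (1.602 × 10⁻¹⁹) = 270 kV.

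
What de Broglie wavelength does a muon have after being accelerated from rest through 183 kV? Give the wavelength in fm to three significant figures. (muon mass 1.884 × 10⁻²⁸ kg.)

KE = eV = 1.602 × 10⁻¹⁹ × 1.830 × 10⁵ = 2.932 × 10⁻¹⁴ J.
p = √(2mKE) = √(2 × 1.884 × 10⁻²⁸ × 2.932 × 10⁻¹⁴) = 3.324 × 10⁻²¹ kg·m/s.
λ = h/p = 6.626 × 10⁻³⁴ / 3.324 × 10⁻²¹ = 1.99 × 10⁻¹³ m = 199 fm.

λ = 199 fm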